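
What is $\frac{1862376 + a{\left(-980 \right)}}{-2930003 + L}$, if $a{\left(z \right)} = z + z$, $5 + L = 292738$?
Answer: $- \frac{930208}{1318635} \approx -0.70543$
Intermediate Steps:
$L = 292733$ ($L = -5 + 292738 = 292733$)
$a{\left(z \right)} = 2 z$
$\frac{1862376 + a{\left(-980 \right)}}{-2930003 + L} = \frac{1862376 + 2 \left(-980\right)}{-2930003 + 292733} = \frac{1862376 - 1960}{-2637270} = 1860416 \left(- \frac{1}{2637270}\right) = - \frac{930208}{1318635}$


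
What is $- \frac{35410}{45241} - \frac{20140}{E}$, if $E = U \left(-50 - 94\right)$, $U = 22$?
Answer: $\frac{199743715}{35830872} \approx 5.5746$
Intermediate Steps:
$E = -3168$ ($E = 22 \left(-50 - 94\right) = 22 \left(-144\right) = -3168$)
$- \frac{35410}{45241} - \frac{20140}{E} = - \frac{35410}{45241} - \frac{20140}{-3168} = \left(-35410\right) \frac{1}{45241} - - \frac{5035}{792} = - \frac{35410}{45241} + \frac{5035}{792} = \frac{199743715}{35830872}$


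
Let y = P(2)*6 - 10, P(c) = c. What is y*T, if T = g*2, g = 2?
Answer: 8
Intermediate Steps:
T = 4 (T = 2*2 = 4)
y = 2 (y = 2*6 - 10 = 12 - 10 = 2)
y*T = 2*4 = 8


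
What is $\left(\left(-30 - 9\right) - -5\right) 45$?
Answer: $-1530$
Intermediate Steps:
$\left(\left(-30 - 9\right) - -5\right) 45 = \left(-39 + \left(-6 + 11\right)\right) 45 = \left(-39 + 5\right) 45 = \left(-34\right) 45 = -1530$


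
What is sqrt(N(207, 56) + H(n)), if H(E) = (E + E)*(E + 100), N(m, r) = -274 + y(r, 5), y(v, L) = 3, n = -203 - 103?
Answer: sqrt(125801) ≈ 354.68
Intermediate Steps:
n = -306
N(m, r) = -271 (N(m, r) = -274 + 3 = -271)
H(E) = 2*E*(100 + E) (H(E) = (2*E)*(100 + E) = 2*E*(100 + E))
sqrt(N(207, 56) + H(n)) = sqrt(-271 + 2*(-306)*(100 - 306)) = sqrt(-271 + 2*(-306)*(-206)) = sqrt(-271 + 126072) = sqrt(125801)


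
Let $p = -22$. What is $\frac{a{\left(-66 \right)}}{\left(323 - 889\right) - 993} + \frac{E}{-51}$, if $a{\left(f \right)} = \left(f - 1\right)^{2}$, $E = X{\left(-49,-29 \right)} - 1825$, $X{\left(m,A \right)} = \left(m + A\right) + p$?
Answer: $\frac{2772136}{79509} \approx 34.866$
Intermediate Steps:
$X{\left(m,A \right)} = -22 + A + m$ ($X{\left(m,A \right)} = \left(m + A\right) - 22 = \left(A + m\right) - 22 = -22 + A + m$)
$E = -1925$ ($E = \left(-22 - 29 - 49\right) - 1825 = -100 - 1825 = -1925$)
$a{\left(f \right)} = \left(-1 + f\right)^{2}$
$\frac{a{\left(-66 \right)}}{\left(323 - 889\right) - 993} + \frac{E}{-51} = \frac{\left(-1 - 66\right)^{2}}{\left(323 - 889\right) - 993} - \frac{1925}{-51} = \frac{\left(-67\right)^{2}}{\left(323 - 889\right) - 993} - - \frac{1925}{51} = \frac{4489}{-566 - 993} + \frac{1925}{51} = \frac{4489}{-1559} + \frac{1925}{51} = 4489 \left(- \frac{1}{1559}\right) + \frac{1925}{51} = - \frac{4489}{1559} + \frac{1925}{51} = \frac{2772136}{79509}$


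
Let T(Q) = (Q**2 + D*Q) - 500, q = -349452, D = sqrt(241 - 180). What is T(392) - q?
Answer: 502616 + 392*sqrt(61) ≈ 5.0568e+5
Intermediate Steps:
D = sqrt(61) ≈ 7.8102
T(Q) = -500 + Q**2 + Q*sqrt(61) (T(Q) = (Q**2 + sqrt(61)*Q) - 500 = (Q**2 + Q*sqrt(61)) - 500 = -500 + Q**2 + Q*sqrt(61))
T(392) - q = (-500 + 392**2 + 392*sqrt(61)) - 1*(-349452) = (-500 + 153664 + 392*sqrt(61)) + 349452 = (153164 + 392*sqrt(61)) + 349452 = 502616 + 392*sqrt(61)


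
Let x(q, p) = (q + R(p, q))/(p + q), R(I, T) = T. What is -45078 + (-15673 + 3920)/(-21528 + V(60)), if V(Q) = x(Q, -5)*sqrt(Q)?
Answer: -35109072388709/778861032 + 129283*sqrt(15)/1168291548 ≈ -45077.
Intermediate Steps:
x(q, p) = 2*q/(p + q) (x(q, p) = (q + q)/(p + q) = (2*q)/(p + q) = 2*q/(p + q))
V(Q) = 2*Q**(3/2)/(-5 + Q) (V(Q) = (2*Q/(-5 + Q))*sqrt(Q) = 2*Q**(3/2)/(-5 + Q))
-45078 + (-15673 + 3920)/(-21528 + V(60)) = -45078 + (-15673 + 3920)/(-21528 + 2*60**(3/2)/(-5 + 60)) = -45078 - 11753/(-21528 + 2*(120*sqrt(15))/55) = -45078 - 11753/(-21528 + 2*(120*sqrt(15))*(1/55)) = -45078 - 11753/(-21528 + 48*sqrt(15)/11)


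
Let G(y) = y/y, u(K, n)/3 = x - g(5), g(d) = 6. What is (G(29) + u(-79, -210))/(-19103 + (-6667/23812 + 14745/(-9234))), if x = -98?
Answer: 11397113748/700130077307 ≈ 0.016279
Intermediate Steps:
u(K, n) = -312 (u(K, n) = 3*(-98 - 1*6) = 3*(-98 - 6) = 3*(-104) = -312)
G(y) = 1
(G(29) + u(-79, -210))/(-19103 + (-6667/23812 + 14745/(-9234))) = (1 - 312)/(-19103 + (-6667/23812 + 14745/(-9234))) = -311/(-19103 + (-6667*1/23812 + 14745*(-1/9234))) = -311/(-19103 + (-6667/23812 - 4915/3078)) = -311/(-19103 - 68778503/36646668) = -311/(-700130077307/36646668) = -311*(-36646668/700130077307) = 11397113748/700130077307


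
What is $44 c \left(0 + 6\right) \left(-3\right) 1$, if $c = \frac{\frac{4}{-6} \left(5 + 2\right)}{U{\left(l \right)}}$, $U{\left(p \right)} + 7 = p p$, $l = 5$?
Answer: $\frac{616}{3} \approx 205.33$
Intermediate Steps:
$U{\left(p \right)} = -7 + p^{2}$ ($U{\left(p \right)} = -7 + p p = -7 + p^{2}$)
$c = - \frac{7}{27}$ ($c = \frac{\frac{4}{-6} \left(5 + 2\right)}{-7 + 5^{2}} = \frac{4 \left(- \frac{1}{6}\right) 7}{-7 + 25} = \frac{\left(- \frac{2}{3}\right) 7}{18} = \left(- \frac{14}{3}\right) \frac{1}{18} = - \frac{7}{27} \approx -0.25926$)
$44 c \left(0 + 6\right) \left(-3\right) 1 = 44 \left(- \frac{7}{27}\right) \left(0 + 6\right) \left(-3\right) 1 = - \frac{308 \cdot 6 \left(-3\right) 1}{27} = - \frac{308 \left(\left(-18\right) 1\right)}{27} = \left(- \frac{308}{27}\right) \left(-18\right) = \frac{616}{3}$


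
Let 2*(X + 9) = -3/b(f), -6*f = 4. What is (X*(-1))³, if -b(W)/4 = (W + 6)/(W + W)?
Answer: 24642171/32768 ≈ 752.02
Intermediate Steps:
f = -⅔ (f = -⅙*4 = -⅔ ≈ -0.66667)
b(W) = -2*(6 + W)/W (b(W) = -4*(W + 6)/(W + W) = -4*(6 + W)/(2*W) = -4*(6 + W)*1/(2*W) = -2*(6 + W)/W)
X = -291/32 (X = -9 + (-3/(-2 - 12/(-⅔)))/2 = -9 + (-3/(-2 - 12*(-3/2)))/2 = -9 + (-3/(-2 + 18))/2 = -9 + (-3/16)/2 = -9 + (-3*1/16)/2 = -9 + (½)*(-3/16) = -9 - 3/32 = -291/32 ≈ -9.0938)
(X*(-1))³ = (-291/32*(-1))³ = (291/32)³ = 24642171/32768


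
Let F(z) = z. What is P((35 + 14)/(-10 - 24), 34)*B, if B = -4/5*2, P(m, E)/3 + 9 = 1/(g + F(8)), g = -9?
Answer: 48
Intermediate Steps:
P(m, E) = -30 (P(m, E) = -27 + 3/(-9 + 8) = -27 + 3/(-1) = -27 + 3*(-1) = -27 - 3 = -30)
B = -8/5 (B = -4*⅕*2 = -⅘*2 = -8/5 ≈ -1.6000)
P((35 + 14)/(-10 - 24), 34)*B = -30*(-8/5) = 48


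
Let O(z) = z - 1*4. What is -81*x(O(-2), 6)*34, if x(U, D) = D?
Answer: -16524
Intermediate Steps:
O(z) = -4 + z (O(z) = z - 4 = -4 + z)
-81*x(O(-2), 6)*34 = -81*6*34 = -486*34 = -16524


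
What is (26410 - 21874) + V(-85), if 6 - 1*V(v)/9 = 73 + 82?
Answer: 3195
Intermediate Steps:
V(v) = -1341 (V(v) = 54 - 9*(73 + 82) = 54 - 9*155 = 54 - 1395 = -1341)
(26410 - 21874) + V(-85) = (26410 - 21874) - 1341 = 4536 - 1341 = 3195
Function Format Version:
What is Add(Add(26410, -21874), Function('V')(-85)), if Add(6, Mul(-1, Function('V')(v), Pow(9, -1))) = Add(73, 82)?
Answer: 3195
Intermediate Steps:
Function('V')(v) = -1341 (Function('V')(v) = Add(54, Mul(-9, Add(73, 82))) = Add(54, Mul(-9, 155)) = Add(54, -1395) = -1341)
Add(Add(26410, -21874), Function('V')(-85)) = Add(Add(26410, -21874), -1341) = Add(4536, -1341) = 3195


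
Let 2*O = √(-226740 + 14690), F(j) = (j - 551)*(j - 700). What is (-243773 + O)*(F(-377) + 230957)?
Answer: -299941468249 + 6152065*I*√8482/2 ≈ -2.9994e+11 + 2.833e+8*I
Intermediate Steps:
F(j) = (-700 + j)*(-551 + j) (F(j) = (-551 + j)*(-700 + j) = (-700 + j)*(-551 + j))
O = 5*I*√8482/2 (O = √(-226740 + 14690)/2 = √(-212050)/2 = (5*I*√8482)/2 = 5*I*√8482/2 ≈ 230.24*I)
(-243773 + O)*(F(-377) + 230957) = (-243773 + 5*I*√8482/2)*((385700 + (-377)² - 1251*(-377)) + 230957) = (-243773 + 5*I*√8482/2)*((385700 + 142129 + 471627) + 230957) = (-243773 + 5*I*√8482/2)*(999456 + 230957) = (-243773 + 5*I*√8482/2)*1230413 = -299941468249 + 6152065*I*√8482/2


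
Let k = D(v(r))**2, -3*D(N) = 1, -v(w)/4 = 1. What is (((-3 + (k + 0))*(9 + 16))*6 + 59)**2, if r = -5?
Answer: 1261129/9 ≈ 1.4013e+5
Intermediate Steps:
v(w) = -4 (v(w) = -4*1 = -4)
D(N) = -1/3 (D(N) = -1/3*1 = -1/3)
k = 1/9 (k = (-1/3)**2 = 1/9 ≈ 0.11111)
(((-3 + (k + 0))*(9 + 16))*6 + 59)**2 = (((-3 + (1/9 + 0))*(9 + 16))*6 + 59)**2 = (((-3 + 1/9)*25)*6 + 59)**2 = (-26/9*25*6 + 59)**2 = (-650/9*6 + 59)**2 = (-1300/3 + 59)**2 = (-1123/3)**2 = 1261129/9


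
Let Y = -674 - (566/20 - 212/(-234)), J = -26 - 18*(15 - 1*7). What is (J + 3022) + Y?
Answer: 2514089/1170 ≈ 2148.8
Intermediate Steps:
J = -170 (J = -26 - 18*(15 - 7) = -26 - 18*8 = -26 - 144 = -170)
Y = -822751/1170 (Y = -674 - (566*(1/20) - 212*(-1/234)) = -674 - (283/10 + 106/117) = -674 - 1*34171/1170 = -674 - 34171/1170 = -822751/1170 ≈ -703.21)
(J + 3022) + Y = (-170 + 3022) - 822751/1170 = 2852 - 822751/1170 = 2514089/1170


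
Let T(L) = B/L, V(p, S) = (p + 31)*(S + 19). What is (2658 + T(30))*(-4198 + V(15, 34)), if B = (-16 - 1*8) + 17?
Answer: -14033008/3 ≈ -4.6777e+6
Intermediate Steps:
B = -7 (B = (-16 - 8) + 17 = -24 + 17 = -7)
V(p, S) = (19 + S)*(31 + p) (V(p, S) = (31 + p)*(19 + S) = (19 + S)*(31 + p))
T(L) = -7/L
(2658 + T(30))*(-4198 + V(15, 34)) = (2658 - 7/30)*(-4198 + (589 + 19*15 + 31*34 + 34*15)) = (2658 - 7*1/30)*(-4198 + (589 + 285 + 1054 + 510)) = (2658 - 7/30)*(-4198 + 2438) = (79733/30)*(-1760) = -14033008/3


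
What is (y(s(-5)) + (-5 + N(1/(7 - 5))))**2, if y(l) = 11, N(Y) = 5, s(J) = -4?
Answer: 121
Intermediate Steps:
(y(s(-5)) + (-5 + N(1/(7 - 5))))**2 = (11 + (-5 + 5))**2 = (11 + 0)**2 = 11**2 = 121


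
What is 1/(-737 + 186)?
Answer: -1/551 ≈ -0.0018149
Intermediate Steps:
1/(-737 + 186) = 1/(-551) = -1/551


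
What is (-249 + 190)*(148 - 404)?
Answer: 15104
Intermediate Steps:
(-249 + 190)*(148 - 404) = -59*(-256) = 15104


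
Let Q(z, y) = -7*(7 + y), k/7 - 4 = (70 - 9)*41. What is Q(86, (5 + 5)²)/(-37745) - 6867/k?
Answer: -468688/1260683 ≈ -0.37177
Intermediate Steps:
k = 17535 (k = 28 + 7*((70 - 9)*41) = 28 + 7*(61*41) = 28 + 7*2501 = 28 + 17507 = 17535)
Q(z, y) = -49 - 7*y
Q(86, (5 + 5)²)/(-37745) - 6867/k = (-49 - 7*(5 + 5)²)/(-37745) - 6867/17535 = (-49 - 7*10²)*(-1/37745) - 6867*1/17535 = (-49 - 7*100)*(-1/37745) - 327/835 = (-49 - 700)*(-1/37745) - 327/835 = -749*(-1/37745) - 327/835 = 749/37745 - 327/835 = -468688/1260683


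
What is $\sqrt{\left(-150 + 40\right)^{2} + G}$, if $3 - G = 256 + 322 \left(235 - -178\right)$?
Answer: $i \sqrt{121139} \approx 348.05 i$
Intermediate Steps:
$G = -133239$ ($G = 3 - \left(256 + 322 \left(235 - -178\right)\right) = 3 - \left(256 + 322 \left(235 + 178\right)\right) = 3 - \left(256 + 322 \cdot 413\right) = 3 - \left(256 + 132986\right) = 3 - 133242 = -133239$)
$\sqrt{\left(-150 + 40\right)^{2} + G} = \sqrt{\left(-150 + 40\right)^{2} - 133239} = \sqrt{\left(-110\right)^{2} - 133239} = \sqrt{12100 - 133239} = \sqrt{-121139} = i \sqrt{121139}$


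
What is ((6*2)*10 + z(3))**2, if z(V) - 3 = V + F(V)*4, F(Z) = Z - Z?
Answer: 15876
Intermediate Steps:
F(Z) = 0
z(V) = 3 + V (z(V) = 3 + (V + 0*4) = 3 + (V + 0) = 3 + V)
((6*2)*10 + z(3))**2 = ((6*2)*10 + (3 + 3))**2 = (12*10 + 6)**2 = (120 + 6)**2 = 126**2 = 15876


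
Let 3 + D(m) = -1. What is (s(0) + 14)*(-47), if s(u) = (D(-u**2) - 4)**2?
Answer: -3666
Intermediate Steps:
D(m) = -4 (D(m) = -3 - 1 = -4)
s(u) = 64 (s(u) = (-4 - 4)**2 = (-8)**2 = 64)
(s(0) + 14)*(-47) = (64 + 14)*(-47) = 78*(-47) = -3666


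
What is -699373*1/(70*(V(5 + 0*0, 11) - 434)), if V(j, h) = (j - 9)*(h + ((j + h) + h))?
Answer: 699373/41020 ≈ 17.050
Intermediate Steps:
V(j, h) = (-9 + j)*(j + 3*h) (V(j, h) = (-9 + j)*(h + ((h + j) + h)) = (-9 + j)*(h + (j + 2*h)) = (-9 + j)*(j + 3*h))
-699373*1/(70*(V(5 + 0*0, 11) - 434)) = -699373*1/(70*(((5 + 0*0)² - 27*11 - 9*(5 + 0*0) + 3*11*(5 + 0*0)) - 434)) = -699373*1/(70*(((5 + 0)² - 297 - 9*(5 + 0) + 3*11*(5 + 0)) - 434)) = -699373*1/(70*((5² - 297 - 9*5 + 3*11*5) - 434)) = -699373*1/(70*((25 - 297 - 45 + 165) - 434)) = -699373*1/(70*(-152 - 434)) = -699373/(70*(-586)) = -699373/(-41020) = -699373*(-1/41020) = 699373/41020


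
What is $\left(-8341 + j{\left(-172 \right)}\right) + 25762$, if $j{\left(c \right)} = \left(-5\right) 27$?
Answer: $17286$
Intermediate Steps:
$j{\left(c \right)} = -135$
$\left(-8341 + j{\left(-172 \right)}\right) + 25762 = \left(-8341 - 135\right) + 25762 = -8476 + 25762 = 17286$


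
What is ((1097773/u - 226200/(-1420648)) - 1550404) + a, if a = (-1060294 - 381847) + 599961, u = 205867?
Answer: -87468047150020030/36558067727 ≈ -2.3926e+6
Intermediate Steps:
a = -842180 (a = -1442141 + 599961 = -842180)
((1097773/u - 226200/(-1420648)) - 1550404) + a = ((1097773/205867 - 226200/(-1420648)) - 1550404) - 842180 = ((1097773*(1/205867) - 226200*(-1/1420648)) - 1550404) - 842180 = ((1097773/205867 + 28275/177581) - 1550404) - 842180 = (200764516538/36558067727 - 1550404) - 842180 = -56679573671695170/36558067727 - 842180 = -87468047150020030/36558067727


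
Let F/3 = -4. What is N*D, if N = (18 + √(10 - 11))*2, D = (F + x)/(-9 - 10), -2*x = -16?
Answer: 144/19 + 8*I/19 ≈ 7.5789 + 0.42105*I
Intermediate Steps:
F = -12 (F = 3*(-4) = -12)
x = 8 (x = -½*(-16) = 8)
D = 4/19 (D = (-12 + 8)/(-9 - 10) = -4/(-19) = -4*(-1/19) = 4/19 ≈ 0.21053)
N = 36 + 2*I (N = (18 + √(-1))*2 = (18 + I)*2 = 36 + 2*I ≈ 36.0 + 2.0*I)
N*D = (36 + 2*I)*(4/19) = 144/19 + 8*I/19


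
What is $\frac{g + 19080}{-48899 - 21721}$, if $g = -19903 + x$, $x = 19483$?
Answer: $- \frac{311}{1177} \approx -0.26423$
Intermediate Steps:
$g = -420$ ($g = -19903 + 19483 = -420$)
$\frac{g + 19080}{-48899 - 21721} = \frac{-420 + 19080}{-48899 - 21721} = \frac{18660}{-70620} = 18660 \left(- \frac{1}{70620}\right) = - \frac{311}{1177}$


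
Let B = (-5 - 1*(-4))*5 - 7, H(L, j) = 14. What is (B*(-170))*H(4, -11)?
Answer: 28560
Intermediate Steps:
B = -12 (B = (-5 + 4)*5 - 7 = -1*5 - 7 = -5 - 7 = -12)
(B*(-170))*H(4, -11) = -12*(-170)*14 = 2040*14 = 28560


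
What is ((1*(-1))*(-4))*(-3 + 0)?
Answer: -12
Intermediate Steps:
((1*(-1))*(-4))*(-3 + 0) = -1*(-4)*(-3) = 4*(-3) = -12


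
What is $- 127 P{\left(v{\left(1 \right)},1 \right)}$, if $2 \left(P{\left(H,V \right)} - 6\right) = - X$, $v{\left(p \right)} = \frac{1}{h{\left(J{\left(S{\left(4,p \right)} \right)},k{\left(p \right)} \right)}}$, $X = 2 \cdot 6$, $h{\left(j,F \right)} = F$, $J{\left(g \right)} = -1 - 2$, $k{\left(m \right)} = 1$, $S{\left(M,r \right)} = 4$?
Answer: $0$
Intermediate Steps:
$J{\left(g \right)} = -3$
$X = 12$
$v{\left(p \right)} = 1$ ($v{\left(p \right)} = 1^{-1} = 1$)
$P{\left(H,V \right)} = 0$ ($P{\left(H,V \right)} = 6 + \frac{\left(-1\right) 12}{2} = 6 + \frac{1}{2} \left(-12\right) = 6 - 6 = 0$)
$- 127 P{\left(v{\left(1 \right)},1 \right)} = \left(-127\right) 0 = 0$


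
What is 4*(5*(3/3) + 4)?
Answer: 36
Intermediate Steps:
4*(5*(3/3) + 4) = 4*(5*(3*(1/3)) + 4) = 4*(5*1 + 4) = 4*(5 + 4) = 4*9 = 36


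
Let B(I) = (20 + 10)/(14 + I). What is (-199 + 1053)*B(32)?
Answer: 12810/23 ≈ 556.96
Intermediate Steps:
B(I) = 30/(14 + I)
(-199 + 1053)*B(32) = (-199 + 1053)*(30/(14 + 32)) = 854*(30/46) = 854*(30*(1/46)) = 854*(15/23) = 12810/23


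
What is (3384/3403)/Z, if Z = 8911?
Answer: 3384/30324133 ≈ 0.00011159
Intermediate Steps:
(3384/3403)/Z = (3384/3403)/8911 = (3384*(1/3403))*(1/8911) = (3384/3403)*(1/8911) = 3384/30324133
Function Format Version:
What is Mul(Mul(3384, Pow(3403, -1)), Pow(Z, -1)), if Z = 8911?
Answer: Rational(3384, 30324133) ≈ 0.00011159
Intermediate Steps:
Mul(Mul(3384, Pow(3403, -1)), Pow(Z, -1)) = Mul(Mul(3384, Pow(3403, -1)), Pow(8911, -1)) = Mul(Mul(3384, Rational(1, 3403)), Rational(1, 8911)) = Mul(Rational(3384, 3403), Rational(1, 8911)) = Rational(3384, 30324133)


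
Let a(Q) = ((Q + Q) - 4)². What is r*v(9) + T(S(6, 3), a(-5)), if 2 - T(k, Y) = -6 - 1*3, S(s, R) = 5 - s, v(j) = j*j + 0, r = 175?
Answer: 14186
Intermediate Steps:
v(j) = j² (v(j) = j² + 0 = j²)
a(Q) = (-4 + 2*Q)² (a(Q) = (2*Q - 4)² = (-4 + 2*Q)²)
T(k, Y) = 11 (T(k, Y) = 2 - (-6 - 1*3) = 2 - (-6 - 3) = 2 - 1*(-9) = 2 + 9 = 11)
r*v(9) + T(S(6, 3), a(-5)) = 175*9² + 11 = 175*81 + 11 = 14175 + 11 = 14186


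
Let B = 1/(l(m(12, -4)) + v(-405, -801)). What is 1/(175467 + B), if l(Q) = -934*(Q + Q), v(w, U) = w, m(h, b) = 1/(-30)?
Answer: 5141/902075832 ≈ 5.6991e-6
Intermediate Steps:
m(h, b) = -1/30
l(Q) = -1868*Q
B = -15/5141 (B = 1/(-1868*(-1/30) - 405) = 1/(934/15 - 405) = 1/(-5141/15) = -15/5141 ≈ -0.0029177)
1/(175467 + B) = 1/(175467 - 15/5141) = 1/(902075832/5141) = 5141/902075832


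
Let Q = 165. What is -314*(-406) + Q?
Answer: 127649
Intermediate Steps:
-314*(-406) + Q = -314*(-406) + 165 = 127484 + 165 = 127649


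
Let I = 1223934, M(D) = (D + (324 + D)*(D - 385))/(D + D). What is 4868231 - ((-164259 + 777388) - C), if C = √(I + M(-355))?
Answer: 4255102 + √24678763762/142 ≈ 4.2562e+6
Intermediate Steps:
M(D) = (D + (-385 + D)*(324 + D))/(2*D) (M(D) = (D + (324 + D)*(-385 + D))/((2*D)) = (D + (-385 + D)*(324 + D))*(1/(2*D)) = (D + (-385 + D)*(324 + D))/(2*D))
C = √24678763762/142 (C = √(1223934 + (-30 + (½)*(-355) - 62370/(-355))) = √(1223934 + (-30 - 355/2 - 62370*(-1/355))) = √(1223934 + (-30 - 355/2 + 12474/71)) = √(1223934 - 4517/142) = √(173794111/142) = √24678763762/142 ≈ 1106.3)
4868231 - ((-164259 + 777388) - C) = 4868231 - ((-164259 + 777388) - √24678763762/142) = 4868231 - (613129 - √24678763762/142) = 4868231 + (-613129 + √24678763762/142) = 4255102 + √24678763762/142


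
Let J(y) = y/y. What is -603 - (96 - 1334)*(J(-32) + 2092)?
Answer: 2590531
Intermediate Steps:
J(y) = 1
-603 - (96 - 1334)*(J(-32) + 2092) = -603 - (96 - 1334)*(1 + 2092) = -603 - (-1238)*2093 = -603 - 1*(-2591134) = -603 + 2591134 = 2590531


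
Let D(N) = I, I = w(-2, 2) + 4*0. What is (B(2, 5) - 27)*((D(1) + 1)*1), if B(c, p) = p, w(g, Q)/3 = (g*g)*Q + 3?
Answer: -748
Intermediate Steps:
w(g, Q) = 9 + 3*Q*g² (w(g, Q) = 3*((g*g)*Q + 3) = 3*(g²*Q + 3) = 3*(Q*g² + 3) = 3*(3 + Q*g²) = 9 + 3*Q*g²)
I = 33 (I = (9 + 3*2*(-2)²) + 4*0 = (9 + 3*2*4) + 0 = (9 + 24) + 0 = 33 + 0 = 33)
D(N) = 33
(B(2, 5) - 27)*((D(1) + 1)*1) = (5 - 27)*((33 + 1)*1) = -748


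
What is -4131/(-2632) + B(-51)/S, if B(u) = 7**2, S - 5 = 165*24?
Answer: 16508383/10435880 ≈ 1.5819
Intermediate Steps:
S = 3965 (S = 5 + 165*24 = 5 + 3960 = 3965)
B(u) = 49
-4131/(-2632) + B(-51)/S = -4131/(-2632) + 49/3965 = -4131*(-1/2632) + 49*(1/3965) = 4131/2632 + 49/3965 = 16508383/10435880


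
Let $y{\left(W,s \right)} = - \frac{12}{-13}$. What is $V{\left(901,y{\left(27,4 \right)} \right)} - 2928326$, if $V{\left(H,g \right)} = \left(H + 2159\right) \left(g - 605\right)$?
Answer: $- \frac{62098418}{13} \approx -4.7768 \cdot 10^{6}$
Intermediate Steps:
$y{\left(W,s \right)} = \frac{12}{13}$ ($y{\left(W,s \right)} = \left(-12\right) \left(- \frac{1}{13}\right) = \frac{12}{13}$)
$V{\left(H,g \right)} = \left(-605 + g\right) \left(2159 + H\right)$ ($V{\left(H,g \right)} = \left(2159 + H\right) \left(-605 + g\right) = \left(-605 + g\right) \left(2159 + H\right)$)
$V{\left(901,y{\left(27,4 \right)} \right)} - 2928326 = \left(-1306195 - 545105 + 2159 \cdot \frac{12}{13} + 901 \cdot \frac{12}{13}\right) - 2928326 = \left(-1306195 - 545105 + \frac{25908}{13} + \frac{10812}{13}\right) - 2928326 = - \frac{24030180}{13} - 2928326 = - \frac{62098418}{13}$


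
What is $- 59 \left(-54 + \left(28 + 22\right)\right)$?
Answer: $236$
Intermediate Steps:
$- 59 \left(-54 + \left(28 + 22\right)\right) = - 59 \left(-54 + 50\right) = \left(-59\right) \left(-4\right) = 236$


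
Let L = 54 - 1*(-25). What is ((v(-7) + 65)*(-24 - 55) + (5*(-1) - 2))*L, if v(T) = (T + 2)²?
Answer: -562243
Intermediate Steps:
v(T) = (2 + T)²
L = 79 (L = 54 + 25 = 79)
((v(-7) + 65)*(-24 - 55) + (5*(-1) - 2))*L = (((2 - 7)² + 65)*(-24 - 55) + (5*(-1) - 2))*79 = (((-5)² + 65)*(-79) + (-5 - 2))*79 = ((25 + 65)*(-79) - 7)*79 = (90*(-79) - 7)*79 = (-7110 - 7)*79 = -7117*79 = -562243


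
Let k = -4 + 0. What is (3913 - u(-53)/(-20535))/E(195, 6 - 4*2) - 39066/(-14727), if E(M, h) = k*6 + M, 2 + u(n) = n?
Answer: 88036279654/3447575973 ≈ 25.536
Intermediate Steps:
u(n) = -2 + n
k = -4
E(M, h) = -24 + M (E(M, h) = -4*6 + M = -24 + M)
(3913 - u(-53)/(-20535))/E(195, 6 - 4*2) - 39066/(-14727) = (3913 - (-2 - 53)/(-20535))/(-24 + 195) - 39066/(-14727) = (3913 - (-55)*(-1)/20535)/171 - 39066*(-1/14727) = (3913 - 1*11/4107)*(1/171) + 13022/4909 = (3913 - 11/4107)*(1/171) + 13022/4909 = (16070680/4107)*(1/171) + 13022/4909 = 16070680/702297 + 13022/4909 = 88036279654/3447575973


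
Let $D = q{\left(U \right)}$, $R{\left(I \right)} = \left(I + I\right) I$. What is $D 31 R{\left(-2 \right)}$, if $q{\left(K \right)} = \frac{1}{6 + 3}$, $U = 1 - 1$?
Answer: $\frac{248}{9} \approx 27.556$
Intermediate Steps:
$R{\left(I \right)} = 2 I^{2}$ ($R{\left(I \right)} = 2 I I = 2 I^{2}$)
$U = 0$ ($U = 1 - 1 = 0$)
$q{\left(K \right)} = \frac{1}{9}$
$D = \frac{1}{9} \approx 0.11111$
$D 31 R{\left(-2 \right)} = \frac{1}{9} \cdot 31 \cdot 2 \left(-2\right)^{2} = \frac{31 \cdot 2 \cdot 4}{9} = \frac{31}{9} \cdot 8 = \frac{248}{9}$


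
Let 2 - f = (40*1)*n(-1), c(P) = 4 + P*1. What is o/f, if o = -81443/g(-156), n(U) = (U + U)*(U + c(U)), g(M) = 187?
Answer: -81443/30294 ≈ -2.6884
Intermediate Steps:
c(P) = 4 + P
n(U) = 2*U*(4 + 2*U) (n(U) = (U + U)*(U + (4 + U)) = (2*U)*(4 + 2*U) = 2*U*(4 + 2*U))
o = -81443/187 ≈ -435.52
f = 162 (f = 2 - 40*1*4*(-1)*(2 - 1) = 2 - 40*4*(-1)*1 = 2 - 40*(-4) = 2 - 1*(-160) = 2 + 160 = 162)
o/f = -81443/187/162 = -81443/187*1/162 = -81443/30294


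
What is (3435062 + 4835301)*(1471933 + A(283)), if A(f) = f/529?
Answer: 279988766860040/23 ≈ 1.2173e+13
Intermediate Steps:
A(f) = f/529 (A(f) = f*(1/529) = f/529)
(3435062 + 4835301)*(1471933 + A(283)) = (3435062 + 4835301)*(1471933 + (1/529)*283) = 8270363*(1471933 + 283/529) = 8270363*(778652840/529) = 279988766860040/23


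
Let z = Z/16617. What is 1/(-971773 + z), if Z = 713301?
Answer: -5539/5382412880 ≈ -1.0291e-6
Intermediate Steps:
z = 237767/5539 (z = 713301/16617 = 713301*(1/16617) = 237767/5539 ≈ 42.926)
1/(-971773 + z) = 1/(-971773 + 237767/5539) = 1/(-5382412880/5539) = -5539/5382412880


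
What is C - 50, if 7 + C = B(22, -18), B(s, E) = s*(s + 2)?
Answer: 471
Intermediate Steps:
B(s, E) = s*(2 + s)
C = 521 (C = -7 + 22*(2 + 22) = -7 + 22*24 = -7 + 528 = 521)
C - 50 = 521 - 50 = 471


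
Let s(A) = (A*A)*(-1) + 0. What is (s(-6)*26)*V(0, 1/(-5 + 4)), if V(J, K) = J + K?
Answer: 936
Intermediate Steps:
s(A) = -A² (s(A) = A²*(-1) + 0 = -A² + 0 = -A²)
(s(-6)*26)*V(0, 1/(-5 + 4)) = (-1*(-6)²*26)*(0 + 1/(-5 + 4)) = (-1*36*26)*(0 + 1/(-1)) = (-36*26)*(0 - 1) = -936*(-1) = 936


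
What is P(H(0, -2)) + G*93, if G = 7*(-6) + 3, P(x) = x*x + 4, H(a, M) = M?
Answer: -3619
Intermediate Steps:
P(x) = 4 + x**2 (P(x) = x**2 + 4 = 4 + x**2)
G = -39 (G = -42 + 3 = -39)
P(H(0, -2)) + G*93 = (4 + (-2)**2) - 39*93 = (4 + 4) - 3627 = 8 - 3627 = -3619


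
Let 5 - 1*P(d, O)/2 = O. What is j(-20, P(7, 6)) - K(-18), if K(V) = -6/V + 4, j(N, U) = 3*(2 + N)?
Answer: -175/3 ≈ -58.333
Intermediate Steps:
P(d, O) = 10 - 2*O
j(N, U) = 6 + 3*N
K(V) = 4 - 6/V
j(-20, P(7, 6)) - K(-18) = (6 + 3*(-20)) - (4 - 6/(-18)) = (6 - 60) - (4 - 6*(-1/18)) = -54 - (4 + ⅓) = -54 - 1*13/3 = -54 - 13/3 = -175/3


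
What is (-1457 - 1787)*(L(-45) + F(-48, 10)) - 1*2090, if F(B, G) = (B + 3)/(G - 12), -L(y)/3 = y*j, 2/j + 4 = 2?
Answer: 362860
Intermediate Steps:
j = -1 (j = 2/(-4 + 2) = 2/(-2) = 2*(-½) = -1)
L(y) = 3*y (L(y) = -3*y*(-1) = -(-3)*y = 3*y)
F(B, G) = (3 + B)/(-12 + G)
(-1457 - 1787)*(L(-45) + F(-48, 10)) - 1*2090 = (-1457 - 1787)*(3*(-45) + (3 - 48)/(-12 + 10)) - 1*2090 = -3244*(-135 - 45/(-2)) - 2090 = -3244*(-135 - ½*(-45)) - 2090 = -3244*(-135 + 45/2) - 2090 = -3244*(-225/2) - 2090 = 364950 - 2090 = 362860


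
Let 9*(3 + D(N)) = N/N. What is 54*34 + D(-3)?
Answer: 16498/9 ≈ 1833.1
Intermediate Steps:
D(N) = -26/9 (D(N) = -3 + (N/N)/9 = -3 + (⅑)*1 = -3 + ⅑ = -26/9)
54*34 + D(-3) = 54*34 - 26/9 = 1836 - 26/9 = 16498/9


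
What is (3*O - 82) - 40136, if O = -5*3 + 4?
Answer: -40251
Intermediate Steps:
O = -11 (O = -15 + 4 = -11)
(3*O - 82) - 40136 = (3*(-11) - 82) - 40136 = (-33 - 82) - 40136 = -115 - 40136 = -40251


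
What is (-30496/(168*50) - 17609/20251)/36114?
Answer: -6834733/54850846050 ≈ -0.00012461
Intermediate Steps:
(-30496/(168*50) - 17609/20251)/36114 = (-30496/8400 - 17609*1/20251)*(1/36114) = (-30496*1/8400 - 17609/20251)*(1/36114) = (-1906/525 - 17609/20251)*(1/36114) = -6834733/1518825*1/36114 = -6834733/54850846050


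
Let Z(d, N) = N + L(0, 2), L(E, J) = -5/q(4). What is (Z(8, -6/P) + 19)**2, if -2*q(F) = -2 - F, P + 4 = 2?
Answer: 3721/9 ≈ 413.44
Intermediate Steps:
P = -2 (P = -4 + 2 = -2)
q(F) = 1 + F/2 (q(F) = -(-2 - F)/2 = 1 + F/2)
L(E, J) = -5/3 (L(E, J) = -5/(1 + (1/2)*4) = -5/(1 + 2) = -5/3)
Z(d, N) = -5/3 + N (Z(d, N) = N - 5/3 = -5/3 + N)
(Z(8, -6/P) + 19)**2 = ((-5/3 - 6/(-2)) + 19)**2 = ((-5/3 - 6*(-1/2)) + 19)**2 = ((-5/3 + 3) + 19)**2 = (4/3 + 19)**2 = (61/3)**2 = 3721/9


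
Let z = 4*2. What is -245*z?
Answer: -1960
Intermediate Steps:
z = 8
-245*z = -245*8 = -1*1960 = -1960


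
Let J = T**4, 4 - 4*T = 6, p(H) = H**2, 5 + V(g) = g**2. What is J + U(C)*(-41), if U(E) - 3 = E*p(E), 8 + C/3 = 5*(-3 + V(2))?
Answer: 388811857/16 ≈ 2.4301e+7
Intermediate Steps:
V(g) = -5 + g**2
C = -84 (C = -24 + 3*(5*(-3 + (-5 + 2**2))) = -24 + 3*(5*(-3 + (-5 + 4))) = -24 + 3*(5*(-3 - 1)) = -24 + 3*(5*(-4)) = -24 + 3*(-20) = -24 - 60 = -84)
T = -1/2 (T = 1 - 1/4*6 = 1 - 3/2 = -1/2 ≈ -0.50000)
U(E) = 3 + E**3 (U(E) = 3 + E*E**2 = 3 + E**3)
J = 1/16 (J = (-1/2)**4 = 1/16 ≈ 0.062500)
J + U(C)*(-41) = 1/16 + (3 + (-84)**3)*(-41) = 1/16 + (3 - 592704)*(-41) = 1/16 - 592701*(-41) = 1/16 + 24300741 = 388811857/16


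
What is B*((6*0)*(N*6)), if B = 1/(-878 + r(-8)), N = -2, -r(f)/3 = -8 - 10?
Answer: 0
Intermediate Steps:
r(f) = 54 (r(f) = -3*(-8 - 10) = -3*(-18) = 54)
B = -1/824 (B = 1/(-878 + 54) = 1/(-824) = -1/824 ≈ -0.0012136)
B*((6*0)*(N*6)) = -6*0*(-2*6)/824 = -0*(-12) = -1/824*0 = 0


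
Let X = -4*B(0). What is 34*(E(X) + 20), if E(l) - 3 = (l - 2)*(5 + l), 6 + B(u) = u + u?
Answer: 22474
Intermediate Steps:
B(u) = -6 + 2*u (B(u) = -6 + (u + u) = -6 + 2*u)
X = 24 (X = -4*(-6 + 2*0) = -4*(-6 + 0) = -4*(-6) = 24)
E(l) = 3 + (-2 + l)*(5 + l) (E(l) = 3 + (l - 2)*(5 + l) = 3 + (-2 + l)*(5 + l))
34*(E(X) + 20) = 34*((-7 + 24² + 3*24) + 20) = 34*((-7 + 576 + 72) + 20) = 34*(641 + 20) = 34*661 = 22474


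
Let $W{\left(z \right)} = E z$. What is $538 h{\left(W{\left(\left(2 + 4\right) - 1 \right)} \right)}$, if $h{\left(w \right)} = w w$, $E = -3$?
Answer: $121050$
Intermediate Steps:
$W{\left(z \right)} = - 3 z$
$h{\left(w \right)} = w^{2}$
$538 h{\left(W{\left(\left(2 + 4\right) - 1 \right)} \right)} = 538 \left(- 3 \left(\left(2 + 4\right) - 1\right)\right)^{2} = 538 \left(- 3 \left(6 - 1\right)\right)^{2} = 538 \left(\left(-3\right) 5\right)^{2} = 538 \left(-15\right)^{2} = 538 \cdot 225 = 121050$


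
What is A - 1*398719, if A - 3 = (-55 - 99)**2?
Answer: -375000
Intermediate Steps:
A = 23719 (A = 3 + (-55 - 99)**2 = 3 + (-154)**2 = 3 + 23716 = 23719)
A - 1*398719 = 23719 - 1*398719 = 23719 - 398719 = -375000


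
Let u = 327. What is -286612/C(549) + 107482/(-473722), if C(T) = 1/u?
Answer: -22199116066505/236861 ≈ -9.3722e+7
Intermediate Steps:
C(T) = 1/327
-286612/C(549) + 107482/(-473722) = -286612/1/327 + 107482/(-473722) = -286612*327 + 107482*(-1/473722) = -93722124 - 53741/236861 = -22199116066505/236861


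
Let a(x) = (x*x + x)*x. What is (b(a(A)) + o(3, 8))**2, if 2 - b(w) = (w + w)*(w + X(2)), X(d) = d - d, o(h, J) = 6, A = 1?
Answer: 0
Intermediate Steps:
a(x) = x*(x + x**2) (a(x) = (x**2 + x)*x = (x + x**2)*x = x*(x + x**2))
X(d) = 0
b(w) = 2 - 2*w**2 (b(w) = 2 - (w + w)*(w + 0) = 2 - 2*w*w = 2 - 2*w**2)
(b(a(A)) + o(3, 8))**2 = ((2 - 2*(1 + 1)**2) + 6)**2 = ((2 - 2*(1*2)**2) + 6)**2 = ((2 - 2*2**2) + 6)**2 = ((2 - 2*4) + 6)**2 = ((2 - 8) + 6)**2 = (-6 + 6)**2 = 0**2 = 0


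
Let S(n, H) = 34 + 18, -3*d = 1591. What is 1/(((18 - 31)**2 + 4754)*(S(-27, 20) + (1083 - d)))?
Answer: 1/8198436 ≈ 1.2197e-7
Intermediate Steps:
d = -1591/3 (d = -1/3*1591 = -1591/3 ≈ -530.33)
S(n, H) = 52
1/(((18 - 31)**2 + 4754)*(S(-27, 20) + (1083 - d))) = 1/(((18 - 31)**2 + 4754)*(52 + (1083 - 1*(-1591/3)))) = 1/(((-13)**2 + 4754)*(52 + (1083 + 1591/3))) = 1/((169 + 4754)*(52 + 4840/3)) = 1/(4923*(4996/3)) = 1/8198436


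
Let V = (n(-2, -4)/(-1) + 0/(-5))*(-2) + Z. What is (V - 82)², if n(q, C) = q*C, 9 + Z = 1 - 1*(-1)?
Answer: 5329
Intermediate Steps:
Z = -7 (Z = -9 + (1 - 1*(-1)) = -9 + (1 + 1) = -9 + 2 = -7)
n(q, C) = C*q
V = 9 (V = (-4*(-2)/(-1) + 0/(-5))*(-2) - 7 = (8*(-1) + 0*(-⅕))*(-2) - 7 = (-8 + 0)*(-2) - 7 = -8*(-2) - 7 = 16 - 7 = 9)
(V - 82)² = (9 - 82)² = (-73)² = 5329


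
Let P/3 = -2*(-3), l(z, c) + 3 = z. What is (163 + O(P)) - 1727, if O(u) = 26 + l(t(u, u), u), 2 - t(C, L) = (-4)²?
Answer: -1555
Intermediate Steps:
t(C, L) = -14 (t(C, L) = 2 - 1*(-4)² = 2 - 1*16 = 2 - 16 = -14)
l(z, c) = -3 + z
P = 18 (P = 3*(-2*(-3)) = 3*6 = 18)
O(u) = 9 (O(u) = 26 + (-3 - 14) = 26 - 17 = 9)
(163 + O(P)) - 1727 = (163 + 9) - 1727 = 172 - 1727 = -1555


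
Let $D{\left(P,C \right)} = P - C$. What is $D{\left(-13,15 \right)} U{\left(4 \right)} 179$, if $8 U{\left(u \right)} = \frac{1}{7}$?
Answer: $- \frac{179}{2} \approx -89.5$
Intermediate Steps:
$U{\left(u \right)} = \frac{1}{56}$ ($U{\left(u \right)} = \frac{1}{8 \cdot 7} = \frac{1}{8} \cdot \frac{1}{7} = \frac{1}{56}$)
$D{\left(-13,15 \right)} U{\left(4 \right)} 179 = \left(-13 - 15\right) \frac{1}{56} \cdot 179 = \left(-28\right) \frac{1}{56} \cdot 179 = \left(- \frac{1}{2}\right) 179 = - \frac{179}{2}$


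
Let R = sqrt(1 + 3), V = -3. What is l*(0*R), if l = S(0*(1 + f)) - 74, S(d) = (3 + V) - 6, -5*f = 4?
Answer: 0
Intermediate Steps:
f = -4/5 (f = -1/5*4 = -4/5 ≈ -0.80000)
S(d) = -6 (S(d) = (3 - 3) - 6 = 0 - 6 = -6)
R = 2 (R = sqrt(4) = 2)
l = -80 (l = -6 - 74 = -80)
l*(0*R) = -0*2 = -80*0 = 0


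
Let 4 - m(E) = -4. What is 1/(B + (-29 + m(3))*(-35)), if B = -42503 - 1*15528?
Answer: -1/57296 ≈ -1.7453e-5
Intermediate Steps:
m(E) = 8 (m(E) = 4 - 1*(-4) = 4 + 4 = 8)
B = -58031 (B = -42503 - 15528 = -58031)
1/(B + (-29 + m(3))*(-35)) = 1/(-58031 + (-29 + 8)*(-35)) = 1/(-58031 - 21*(-35)) = 1/(-58031 + 735) = 1/(-57296) = -1/57296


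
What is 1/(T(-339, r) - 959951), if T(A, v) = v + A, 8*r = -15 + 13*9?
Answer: -4/3841109 ≈ -1.0414e-6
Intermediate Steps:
r = 51/4 (r = (-15 + 13*9)/8 = (-15 + 117)/8 = (⅛)*102 = 51/4 ≈ 12.750)
T(A, v) = A + v
1/(T(-339, r) - 959951) = 1/((-339 + 51/4) - 959951) = 1/(-1305/4 - 959951) = 1/(-3841109/4) = -4/3841109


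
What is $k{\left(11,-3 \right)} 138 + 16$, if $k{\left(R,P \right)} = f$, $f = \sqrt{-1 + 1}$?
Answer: $16$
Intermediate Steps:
$f = 0$ ($f = \sqrt{0} = 0$)
$k{\left(R,P \right)} = 0$
$k{\left(11,-3 \right)} 138 + 16 = 0 \cdot 138 + 16 = 0 + 16 = 16$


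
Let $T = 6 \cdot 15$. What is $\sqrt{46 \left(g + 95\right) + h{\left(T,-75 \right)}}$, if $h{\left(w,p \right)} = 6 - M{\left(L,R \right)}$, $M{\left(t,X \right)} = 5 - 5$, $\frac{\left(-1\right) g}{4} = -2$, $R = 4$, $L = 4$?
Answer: $2 \sqrt{1186} \approx 68.877$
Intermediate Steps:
$g = 8$ ($g = \left(-4\right) \left(-2\right) = 8$)
$M{\left(t,X \right)} = 0$ ($M{\left(t,X \right)} = 5 - 5 = 0$)
$T = 90$
$h{\left(w,p \right)} = 6$ ($h{\left(w,p \right)} = 6 - 0 = 6 + 0 = 6$)
$\sqrt{46 \left(g + 95\right) + h{\left(T,-75 \right)}} = \sqrt{46 \left(8 + 95\right) + 6} = \sqrt{46 \cdot 103 + 6} = \sqrt{4738 + 6} = \sqrt{4744} = 2 \sqrt{1186}$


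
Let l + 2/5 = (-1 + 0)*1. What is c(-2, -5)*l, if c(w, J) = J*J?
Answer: -35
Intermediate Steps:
c(w, J) = J**2
l = -7/5 (l = -2/5 + (-1 + 0)*1 = -2/5 - 1*1 = -2/5 - 1 = -7/5 ≈ -1.4000)
c(-2, -5)*l = (-5)**2*(-7/5) = 25*(-7/5) = -35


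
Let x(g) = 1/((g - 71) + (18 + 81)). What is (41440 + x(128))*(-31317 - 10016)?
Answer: -267203006453/156 ≈ -1.7128e+9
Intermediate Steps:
x(g) = 1/(28 + g) (x(g) = 1/((-71 + g) + 99) = 1/(28 + g))
(41440 + x(128))*(-31317 - 10016) = (41440 + 1/(28 + 128))*(-31317 - 10016) = (41440 + 1/156)*(-41333) = (6464641/156)*(-41333) = -267203006453/156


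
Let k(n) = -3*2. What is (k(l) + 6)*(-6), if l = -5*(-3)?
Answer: 0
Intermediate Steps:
l = 15
k(n) = -6
(k(l) + 6)*(-6) = (-6 + 6)*(-6) = 0*(-6) = 0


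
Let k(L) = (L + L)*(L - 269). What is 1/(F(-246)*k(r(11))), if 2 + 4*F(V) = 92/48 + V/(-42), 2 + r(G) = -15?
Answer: 84/1179035 ≈ 7.1245e-5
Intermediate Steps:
r(G) = -17 (r(G) = -2 - 15 = -17)
k(L) = 2*L*(-269 + L) (k(L) = (2*L)*(-269 + L) = 2*L*(-269 + L))
F(V) = -1/48 - V/168 (F(V) = -½ + (92/48 + V/(-42))/4 = -½ + (92*(1/48) + V*(-1/42))/4 = -½ + (23/12 - V/42)/4 = -½ + (23/48 - V/168) = -1/48 - V/168)
1/(F(-246)*k(r(11))) = 1/((-1/48 - 1/168*(-246))*((2*(-17)*(-269 - 17)))) = 1/((-1/48 + 41/28)*((2*(-17)*(-286)))) = 1/((485/336)*9724) = (336/485)*(1/9724) = 84/1179035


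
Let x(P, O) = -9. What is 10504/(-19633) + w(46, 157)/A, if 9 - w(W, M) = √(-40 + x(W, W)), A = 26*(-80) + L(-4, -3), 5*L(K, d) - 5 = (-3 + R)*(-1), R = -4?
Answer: -109999037/203947604 + 5*I/1484 ≈ -0.53935 + 0.0033693*I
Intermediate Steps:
L(K, d) = 12/5 (L(K, d) = 1 + ((-3 - 4)*(-1))/5 = 1 + (-7*(-1))/5 = 1 + (⅕)*7 = 1 + 7/5 = 12/5)
A = -10388/5 (A = 26*(-80) + 12/5 = -2080 + 12/5 = -10388/5 ≈ -2077.6)
w(W, M) = 9 - 7*I (w(W, M) = 9 - √(-40 - 9) = 9 - √(-49) = 9 - 7*I)
10504/(-19633) + w(46, 157)/A = 10504/(-19633) + (9 - 7*I)/(-10388/5) = 10504*(-1/19633) + (9 - 7*I)*(-5/10388) = -10504/19633 + (-45/10388 + 5*I/1484) = -109999037/203947604 + 5*I/1484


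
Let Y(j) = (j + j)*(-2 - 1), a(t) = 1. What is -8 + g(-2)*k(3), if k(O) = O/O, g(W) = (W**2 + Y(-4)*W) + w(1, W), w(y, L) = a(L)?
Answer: -51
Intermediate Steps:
w(y, L) = 1
Y(j) = -6*j (Y(j) = (2*j)*(-3) = -6*j)
g(W) = 1 + W**2 + 24*W (g(W) = (W**2 + (-6*(-4))*W) + 1 = (W**2 + 24*W) + 1 = 1 + W**2 + 24*W)
k(O) = 1
-8 + g(-2)*k(3) = -8 + (1 + (-2)**2 + 24*(-2))*1 = -8 + (1 + 4 - 48)*1 = -8 - 43*1 = -8 - 43 = -51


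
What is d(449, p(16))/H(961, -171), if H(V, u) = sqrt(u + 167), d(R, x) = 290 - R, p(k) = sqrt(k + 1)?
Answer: 159*I/2 ≈ 79.5*I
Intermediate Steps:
p(k) = sqrt(1 + k)
H(V, u) = sqrt(167 + u)
d(449, p(16))/H(961, -171) = (290 - 1*449)/(sqrt(167 - 171)) = (290 - 449)/(sqrt(-4)) = -159*(-I/2) = -(-159)*I/2 = 159*I/2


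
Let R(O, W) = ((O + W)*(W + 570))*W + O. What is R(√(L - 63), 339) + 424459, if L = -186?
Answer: 104887648 + 308152*I*√249 ≈ 1.0489e+8 + 4.8626e+6*I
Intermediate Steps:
R(O, W) = O + W*(570 + W)*(O + W) (R(O, W) = ((O + W)*(570 + W))*W + O = ((570 + W)*(O + W))*W + O = W*(570 + W)*(O + W) + O = O + W*(570 + W)*(O + W))
R(√(L - 63), 339) + 424459 = (√(-186 - 63) + 339³ + 570*339² + √(-186 - 63)*339² + 570*√(-186 - 63)*339) + 424459 = (√(-249) + 38958219 + 570*114921 + √(-249)*114921 + 570*√(-249)*339) + 424459 = (I*√249 + 38958219 + 65504970 + (I*√249)*114921 + 570*(I*√249)*339) + 424459 = (I*√249 + 38958219 + 65504970 + 114921*I*√249 + 193230*I*√249) + 424459 = (104463189 + 308152*I*√249) + 424459 = 104887648 + 308152*I*√249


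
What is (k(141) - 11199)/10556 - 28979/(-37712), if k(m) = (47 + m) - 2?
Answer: -27354983/99521968 ≈ -0.27486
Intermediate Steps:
k(m) = 45 + m
(k(141) - 11199)/10556 - 28979/(-37712) = ((45 + 141) - 11199)/10556 - 28979/(-37712) = (186 - 11199)*(1/10556) - 28979*(-1/37712) = -11013*1/10556 + 28979/37712 = -11013/10556 + 28979/37712 = -27354983/99521968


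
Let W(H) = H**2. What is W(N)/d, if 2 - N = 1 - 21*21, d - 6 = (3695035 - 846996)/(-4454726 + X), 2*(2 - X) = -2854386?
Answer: 591470566284/15317147 ≈ 38615.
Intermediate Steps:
X = 1427195 (X = 2 - 1/2*(-2854386) = 2 + 1427193 = 1427195)
d = 15317147/3027531 (d = 6 + (3695035 - 846996)/(-4454726 + 1427195) = 6 + 2848039/(-3027531) = 6 + 2848039*(-1/3027531) = 6 - 2848039/3027531 = 15317147/3027531 ≈ 5.0593)
N = 442 (N = 2 - (1 - 21*21) = 2 - (1 - 441) = 2 - 1*(-440) = 2 + 440 = 442)
W(N)/d = 442**2/(15317147/3027531) = 195364*(3027531/15317147) = 591470566284/15317147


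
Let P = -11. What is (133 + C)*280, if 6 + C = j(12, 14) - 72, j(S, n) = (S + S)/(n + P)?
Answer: 17640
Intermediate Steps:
j(S, n) = 2*S/(-11 + n) (j(S, n) = (S + S)/(n - 11) = (2*S)/(-11 + n) = 2*S/(-11 + n))
C = -70 (C = -6 + (2*12/(-11 + 14) - 72) = -6 + (2*12/3 - 72) = -6 + (2*12*(⅓) - 72) = -6 + (8 - 72) = -6 - 64 = -70)
(133 + C)*280 = (133 - 70)*280 = 63*280 = 17640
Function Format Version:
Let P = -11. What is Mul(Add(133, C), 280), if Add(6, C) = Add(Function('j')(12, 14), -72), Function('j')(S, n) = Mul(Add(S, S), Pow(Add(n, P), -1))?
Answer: 17640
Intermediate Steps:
Function('j')(S, n) = Mul(2, S, Pow(Add(-11, n), -1)) (Function('j')(S, n) = Mul(Add(S, S), Pow(Add(n, -11), -1)) = Mul(Mul(2, S), Pow(Add(-11, n), -1)) = Mul(2, S, Pow(Add(-11, n), -1)))
C = -70 (C = Add(-6, Add(Mul(2, 12, Pow(Add(-11, 14), -1)), -72)) = Add(-6, Add(Mul(2, 12, Pow(3, -1)), -72)) = Add(-6, Add(Mul(2, 12, Rational(1, 3)), -72)) = Add(-6, Add(8, -72)) = Add(-6, -64) = -70)
Mul(Add(133, C), 280) = Mul(Add(133, -70), 280) = Mul(63, 280) = 17640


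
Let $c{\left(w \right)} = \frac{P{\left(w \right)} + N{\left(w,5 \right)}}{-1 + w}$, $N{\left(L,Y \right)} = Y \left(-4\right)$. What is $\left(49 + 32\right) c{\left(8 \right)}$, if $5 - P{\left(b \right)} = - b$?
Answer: $-81$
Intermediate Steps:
$N{\left(L,Y \right)} = - 4 Y$
$P{\left(b \right)} = 5 + b$ ($P{\left(b \right)} = 5 - - b = 5 + b$)
$c{\left(w \right)} = \frac{-15 + w}{-1 + w}$ ($c{\left(w \right)} = \frac{\left(5 + w\right) - 20}{-1 + w} = \frac{-15 + w}{-1 + w}$)
$\left(49 + 32\right) c{\left(8 \right)} = \left(49 + 32\right) \frac{-15 + 8}{-1 + 8} = 81 \cdot \frac{1}{7} \left(-7\right) = 81 \left(-1\right) = -81$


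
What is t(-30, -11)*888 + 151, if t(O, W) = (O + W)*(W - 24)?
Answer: 1274431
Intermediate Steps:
t(O, W) = (-24 + W)*(O + W) (t(O, W) = (O + W)*(-24 + W) = (-24 + W)*(O + W))
t(-30, -11)*888 + 151 = ((-11)**2 - 24*(-30) - 24*(-11) - 30*(-11))*888 + 151 = (121 + 720 + 264 + 330)*888 + 151 = 1435*888 + 151 = 1274280 + 151 = 1274431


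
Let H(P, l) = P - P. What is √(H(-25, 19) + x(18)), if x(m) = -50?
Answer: 5*I*√2 ≈ 7.0711*I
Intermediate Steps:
H(P, l) = 0
√(H(-25, 19) + x(18)) = √(0 - 50) = √(-50) = 5*I*√2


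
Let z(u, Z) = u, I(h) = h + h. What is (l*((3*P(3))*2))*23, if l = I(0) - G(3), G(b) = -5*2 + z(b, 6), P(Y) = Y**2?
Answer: 8694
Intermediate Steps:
I(h) = 2*h
G(b) = -10 + b (G(b) = -5*2 + b = -10 + b)
l = 7 (l = 2*0 - (-10 + 3) = 0 - 1*(-7) = 0 + 7 = 7)
(l*((3*P(3))*2))*23 = (7*((3*3**2)*2))*23 = (7*((3*9)*2))*23 = (7*(27*2))*23 = (7*54)*23 = 378*23 = 8694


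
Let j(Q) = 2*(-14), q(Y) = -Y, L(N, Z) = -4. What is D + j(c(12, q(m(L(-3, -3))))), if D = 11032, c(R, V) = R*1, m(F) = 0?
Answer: 11004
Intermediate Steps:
c(R, V) = R
j(Q) = -28
D + j(c(12, q(m(L(-3, -3))))) = 11032 - 28 = 11004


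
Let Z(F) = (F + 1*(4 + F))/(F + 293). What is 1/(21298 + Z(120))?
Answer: 413/8796318 ≈ 4.6951e-5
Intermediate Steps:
Z(F) = (4 + 2*F)/(293 + F) (Z(F) = (F + (4 + F))/(293 + F) = (4 + 2*F)/(293 + F))
1/(21298 + Z(120)) = 1/(21298 + 2*(2 + 120)/(293 + 120)) = 1/(21298 + 2*122/413) = 1/(21298 + 2*(1/413)*122) = 1/(21298 + 244/413) = 1/(8796318/413) = 413/8796318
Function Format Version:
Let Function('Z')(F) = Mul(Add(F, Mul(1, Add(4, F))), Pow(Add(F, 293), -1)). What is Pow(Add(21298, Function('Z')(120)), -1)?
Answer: Rational(413, 8796318) ≈ 4.6951e-5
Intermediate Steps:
Function('Z')(F) = Mul(Pow(Add(293, F), -1), Add(4, Mul(2, F))) (Function('Z')(F) = Mul(Add(F, Add(4, F)), Pow(Add(293, F), -1)) = Mul(Add(4, Mul(2, F)), Pow(Add(293, F), -1)) = Mul(Pow(Add(293, F), -1), Add(4, Mul(2, F))))
Pow(Add(21298, Function('Z')(120)), -1) = Pow(Add(21298, Mul(2, Pow(Add(293, 120), -1), Add(2, 120))), -1) = Pow(Add(21298, Mul(2, Pow(413, -1), 122)), -1) = Pow(Add(21298, Mul(2, Rational(1, 413), 122)), -1) = Pow(Add(21298, Rational(244, 413)), -1) = Pow(Rational(8796318, 413), -1) = Rational(413, 8796318)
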